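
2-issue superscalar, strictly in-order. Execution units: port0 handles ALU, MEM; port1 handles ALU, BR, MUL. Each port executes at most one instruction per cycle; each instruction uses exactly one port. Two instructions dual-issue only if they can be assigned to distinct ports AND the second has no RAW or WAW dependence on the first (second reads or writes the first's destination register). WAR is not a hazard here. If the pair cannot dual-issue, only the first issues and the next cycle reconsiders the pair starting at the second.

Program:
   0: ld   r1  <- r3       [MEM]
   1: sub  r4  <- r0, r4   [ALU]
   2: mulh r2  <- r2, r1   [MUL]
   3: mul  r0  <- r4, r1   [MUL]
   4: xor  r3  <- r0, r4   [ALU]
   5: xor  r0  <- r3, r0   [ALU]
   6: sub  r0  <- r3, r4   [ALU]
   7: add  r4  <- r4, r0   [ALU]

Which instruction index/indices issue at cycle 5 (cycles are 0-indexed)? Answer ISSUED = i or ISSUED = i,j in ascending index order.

ISSUED = 6

#0 head=0: ld.MEM/sub.ALU i0+i1 2-wide
#1 head=2: mulh.MUL i2 no-port MUL/MUL
#2 head=3: mul.MUL i3 RAW r0
#3 head=4: xor.ALU i4 RAW r3
#4 head=5: xor.ALU i5 WAW r0
#5 head=6: sub.ALU i6 RAW r0
#6 head=7: add.ALU i7 tail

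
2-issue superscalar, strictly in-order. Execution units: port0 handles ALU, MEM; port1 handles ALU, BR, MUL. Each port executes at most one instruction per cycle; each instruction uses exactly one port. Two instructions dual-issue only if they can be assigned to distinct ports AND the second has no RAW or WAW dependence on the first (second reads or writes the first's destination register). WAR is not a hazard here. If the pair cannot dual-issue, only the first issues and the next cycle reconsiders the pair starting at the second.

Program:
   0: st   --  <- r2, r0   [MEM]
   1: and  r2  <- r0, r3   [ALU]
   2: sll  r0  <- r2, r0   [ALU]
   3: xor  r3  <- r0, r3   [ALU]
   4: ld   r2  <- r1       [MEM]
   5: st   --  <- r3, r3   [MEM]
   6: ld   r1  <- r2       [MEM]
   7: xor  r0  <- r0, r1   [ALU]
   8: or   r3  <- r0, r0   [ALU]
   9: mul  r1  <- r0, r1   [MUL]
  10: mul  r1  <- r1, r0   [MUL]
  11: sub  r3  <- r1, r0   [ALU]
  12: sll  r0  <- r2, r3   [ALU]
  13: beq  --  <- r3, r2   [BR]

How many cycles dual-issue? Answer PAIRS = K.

#0 head=0: st.MEM/and.ALU i0,i1 pair
#1 head=2: sll.ALU i2 RAW r0
#2 head=3: xor.ALU/ld.MEM i3,i4 pair
#3 head=5: st.MEM i5 no-port MEM/MEM
#4 head=6: ld.MEM i6 RAW r1
#5 head=7: xor.ALU i7 RAW r0
#6 head=8: or.ALU/mul.MUL i8,i9 pair
#7 head=10: mul.MUL i10 RAW r1
#8 head=11: sub.ALU i11 RAW r3
#9 head=12: sll.ALU/beq.BR i12,i13 pair

PAIRS = 4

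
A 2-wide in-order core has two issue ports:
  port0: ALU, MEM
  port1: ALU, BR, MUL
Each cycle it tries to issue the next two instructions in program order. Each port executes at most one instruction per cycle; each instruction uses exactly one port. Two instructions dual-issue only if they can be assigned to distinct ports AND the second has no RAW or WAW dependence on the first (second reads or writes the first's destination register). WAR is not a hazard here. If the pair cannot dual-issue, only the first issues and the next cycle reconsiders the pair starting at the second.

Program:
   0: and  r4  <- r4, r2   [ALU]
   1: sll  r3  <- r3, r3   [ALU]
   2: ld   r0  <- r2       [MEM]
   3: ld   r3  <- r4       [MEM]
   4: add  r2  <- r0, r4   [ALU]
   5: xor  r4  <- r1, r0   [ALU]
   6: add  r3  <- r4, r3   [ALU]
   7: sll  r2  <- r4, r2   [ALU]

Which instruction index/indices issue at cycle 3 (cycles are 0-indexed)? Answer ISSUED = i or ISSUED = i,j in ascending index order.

ISSUED = 5

0. and.ALU sll.ALU @i0&i1  | dual
1. ld.MEM @i2  | no-port MEM/MEM
2. ld.MEM add.ALU @i3&i4  | dual
3. xor.ALU @i5  | RAW r4
4. add.ALU sll.ALU @i6&i7  | dual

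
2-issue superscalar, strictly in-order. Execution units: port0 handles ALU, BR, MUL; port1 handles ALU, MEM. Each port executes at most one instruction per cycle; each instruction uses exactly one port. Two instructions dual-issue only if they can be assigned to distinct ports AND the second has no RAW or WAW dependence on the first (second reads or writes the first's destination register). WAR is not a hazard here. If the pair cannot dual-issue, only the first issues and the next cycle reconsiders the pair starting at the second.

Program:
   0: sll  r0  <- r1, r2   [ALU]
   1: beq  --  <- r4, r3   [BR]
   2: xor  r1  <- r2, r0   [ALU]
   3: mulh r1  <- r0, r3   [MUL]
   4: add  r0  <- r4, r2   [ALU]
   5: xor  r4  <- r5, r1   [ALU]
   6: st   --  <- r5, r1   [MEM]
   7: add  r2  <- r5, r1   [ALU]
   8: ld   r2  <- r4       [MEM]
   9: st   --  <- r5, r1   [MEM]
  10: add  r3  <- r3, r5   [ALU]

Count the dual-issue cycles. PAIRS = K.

0. sll beq @i0+i1  | pair
1. xor @i2  | WAW r1
2. mulh add @i3+i4  | pair
3. xor st @i5+i6  | pair
4. add @i7  | WAW r2
5. ld @i8  | no-port MEM/MEM
6. st add @i9+i10  | pair

PAIRS = 4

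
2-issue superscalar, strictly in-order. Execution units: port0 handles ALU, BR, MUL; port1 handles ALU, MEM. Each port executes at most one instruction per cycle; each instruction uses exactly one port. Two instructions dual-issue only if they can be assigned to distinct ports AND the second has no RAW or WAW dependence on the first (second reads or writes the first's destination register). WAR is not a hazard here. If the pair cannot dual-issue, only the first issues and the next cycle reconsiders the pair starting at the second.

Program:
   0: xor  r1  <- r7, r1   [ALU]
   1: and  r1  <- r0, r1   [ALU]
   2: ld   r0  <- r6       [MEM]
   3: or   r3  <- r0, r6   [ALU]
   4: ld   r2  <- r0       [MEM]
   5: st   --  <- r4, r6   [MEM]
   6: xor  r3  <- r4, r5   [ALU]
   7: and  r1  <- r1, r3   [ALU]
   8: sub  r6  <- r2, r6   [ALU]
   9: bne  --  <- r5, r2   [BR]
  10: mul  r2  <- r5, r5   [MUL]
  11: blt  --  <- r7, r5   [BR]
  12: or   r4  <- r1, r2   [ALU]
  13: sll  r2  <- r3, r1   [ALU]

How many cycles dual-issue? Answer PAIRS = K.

PAIRS = 5

0. xor.ALU @i0  | RAW+WAW r1
1. and.ALU ld.MEM @i1,i2  | 2-wide
2. or.ALU ld.MEM @i3,i4  | 2-wide
3. st.MEM xor.ALU @i5,i6  | 2-wide
4. and.ALU sub.ALU @i7,i8  | 2-wide
5. bne.BR @i9  | no-port BR/MUL
6. mul.MUL @i10  | no-port MUL/BR
7. blt.BR or.ALU @i11,i12  | 2-wide
8. sll.ALU @i13  | tail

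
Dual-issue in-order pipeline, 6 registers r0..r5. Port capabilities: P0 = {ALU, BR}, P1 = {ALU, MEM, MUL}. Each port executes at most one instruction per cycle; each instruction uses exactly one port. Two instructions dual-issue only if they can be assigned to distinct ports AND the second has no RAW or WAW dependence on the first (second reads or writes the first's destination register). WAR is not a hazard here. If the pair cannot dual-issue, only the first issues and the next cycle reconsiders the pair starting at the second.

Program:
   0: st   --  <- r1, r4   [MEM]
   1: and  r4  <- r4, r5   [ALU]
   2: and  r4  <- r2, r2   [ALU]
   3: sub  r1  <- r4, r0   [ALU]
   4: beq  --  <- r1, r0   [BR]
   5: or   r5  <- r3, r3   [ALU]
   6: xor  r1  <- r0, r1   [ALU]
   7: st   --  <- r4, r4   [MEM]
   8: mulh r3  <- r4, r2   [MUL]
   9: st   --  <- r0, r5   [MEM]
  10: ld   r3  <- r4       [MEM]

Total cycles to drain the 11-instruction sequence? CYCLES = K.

CYCLES = 8

0. st.MEM/and.ALU @i0&i1  | 2-wide
1. and.ALU @i2  | RAW r4
2. sub.ALU @i3  | RAW r1
3. beq.BR/or.ALU @i4&i5  | 2-wide
4. xor.ALU/st.MEM @i6&i7  | 2-wide
5. mulh.MUL @i8  | no-port MUL/MEM
6. st.MEM @i9  | no-port MEM/MEM
7. ld.MEM @i10  | tail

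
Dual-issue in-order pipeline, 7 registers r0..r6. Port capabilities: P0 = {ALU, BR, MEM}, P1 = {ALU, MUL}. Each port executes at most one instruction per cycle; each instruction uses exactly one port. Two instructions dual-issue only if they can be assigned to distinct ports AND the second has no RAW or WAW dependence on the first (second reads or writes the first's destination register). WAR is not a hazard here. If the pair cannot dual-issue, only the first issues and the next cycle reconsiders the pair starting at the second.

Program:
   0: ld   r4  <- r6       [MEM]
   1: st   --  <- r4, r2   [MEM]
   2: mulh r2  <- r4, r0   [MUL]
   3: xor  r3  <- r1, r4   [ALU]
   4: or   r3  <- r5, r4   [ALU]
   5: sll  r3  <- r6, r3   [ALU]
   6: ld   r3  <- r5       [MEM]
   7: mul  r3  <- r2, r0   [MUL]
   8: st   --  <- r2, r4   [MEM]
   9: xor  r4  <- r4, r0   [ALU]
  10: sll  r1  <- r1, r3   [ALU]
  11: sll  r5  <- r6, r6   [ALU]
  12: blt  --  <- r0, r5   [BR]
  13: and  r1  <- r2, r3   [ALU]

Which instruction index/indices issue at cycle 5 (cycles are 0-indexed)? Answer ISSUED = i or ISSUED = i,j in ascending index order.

  cy0 -> i0 (ld) no-port MEM/MEM
  cy1 -> i1/i2 (st;mulh) dual
  cy2 -> i3 (xor) WAW r3
  cy3 -> i4 (or) RAW+WAW r3
  cy4 -> i5 (sll) WAW r3
  cy5 -> i6 (ld) WAW r3
  cy6 -> i7/i8 (mul;st) dual
  cy7 -> i9/i10 (xor;sll) dual
  cy8 -> i11 (sll) RAW r5
  cy9 -> i12/i13 (blt;and) dual

ISSUED = 6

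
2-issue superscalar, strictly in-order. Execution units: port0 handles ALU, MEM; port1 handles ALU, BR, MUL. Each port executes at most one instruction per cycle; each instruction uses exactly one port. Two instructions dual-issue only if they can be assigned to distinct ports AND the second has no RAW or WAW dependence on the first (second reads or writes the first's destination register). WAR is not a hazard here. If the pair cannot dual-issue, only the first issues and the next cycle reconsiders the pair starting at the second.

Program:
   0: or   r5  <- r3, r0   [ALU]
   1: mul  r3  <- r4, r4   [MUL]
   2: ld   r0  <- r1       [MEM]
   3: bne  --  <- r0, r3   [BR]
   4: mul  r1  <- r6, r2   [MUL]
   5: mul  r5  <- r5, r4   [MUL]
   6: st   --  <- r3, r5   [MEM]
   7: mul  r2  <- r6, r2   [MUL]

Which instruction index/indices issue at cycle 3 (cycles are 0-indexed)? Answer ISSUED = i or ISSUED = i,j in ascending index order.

#0 head=0: or.ALU+mul.MUL i0+i1 2-wide
#1 head=2: ld.MEM i2 RAW r0
#2 head=3: bne.BR i3 no-port BR/MUL
#3 head=4: mul.MUL i4 no-port MUL/MUL
#4 head=5: mul.MUL i5 RAW r5
#5 head=6: st.MEM+mul.MUL i6+i7 2-wide

ISSUED = 4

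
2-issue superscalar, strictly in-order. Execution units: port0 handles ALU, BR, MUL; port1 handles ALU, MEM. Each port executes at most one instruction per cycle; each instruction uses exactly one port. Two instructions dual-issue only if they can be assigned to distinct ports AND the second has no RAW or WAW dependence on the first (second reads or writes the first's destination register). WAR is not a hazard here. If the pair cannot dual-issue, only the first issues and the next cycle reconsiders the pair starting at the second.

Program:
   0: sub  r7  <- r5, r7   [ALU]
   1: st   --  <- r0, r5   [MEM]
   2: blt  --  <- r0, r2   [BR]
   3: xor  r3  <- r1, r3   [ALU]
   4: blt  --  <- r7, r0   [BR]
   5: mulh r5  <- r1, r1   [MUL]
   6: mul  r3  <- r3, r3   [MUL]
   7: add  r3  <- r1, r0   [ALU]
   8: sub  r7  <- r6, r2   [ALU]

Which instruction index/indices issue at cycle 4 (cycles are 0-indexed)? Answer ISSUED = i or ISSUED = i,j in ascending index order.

t=0 i0/i1:sub+st ; 2-wide
t=1 i2/i3:blt+xor ; 2-wide
t=2 i4:blt ; no-port BR/MUL
t=3 i5:mulh ; no-port MUL/MUL
t=4 i6:mul ; WAW r3
t=5 i7/i8:add+sub ; 2-wide

ISSUED = 6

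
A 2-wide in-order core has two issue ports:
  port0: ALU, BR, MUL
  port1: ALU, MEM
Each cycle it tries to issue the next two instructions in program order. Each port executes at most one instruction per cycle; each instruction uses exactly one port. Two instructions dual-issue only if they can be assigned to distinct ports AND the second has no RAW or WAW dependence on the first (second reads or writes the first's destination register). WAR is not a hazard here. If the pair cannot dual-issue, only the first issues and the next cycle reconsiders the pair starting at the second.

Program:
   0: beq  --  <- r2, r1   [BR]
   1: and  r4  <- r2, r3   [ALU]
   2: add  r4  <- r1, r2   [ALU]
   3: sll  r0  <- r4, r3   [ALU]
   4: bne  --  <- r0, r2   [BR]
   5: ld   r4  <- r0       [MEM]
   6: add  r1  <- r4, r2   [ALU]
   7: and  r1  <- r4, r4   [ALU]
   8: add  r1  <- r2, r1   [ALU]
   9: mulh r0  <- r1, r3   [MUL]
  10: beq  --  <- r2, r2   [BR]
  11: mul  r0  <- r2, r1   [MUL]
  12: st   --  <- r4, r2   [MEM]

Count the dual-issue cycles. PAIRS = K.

PAIRS = 3

  cy0 -> i0+i1 (beq+and) 2-wide
  cy1 -> i2 (add) RAW r4
  cy2 -> i3 (sll) RAW r0
  cy3 -> i4+i5 (bne+ld) 2-wide
  cy4 -> i6 (add) WAW r1
  cy5 -> i7 (and) RAW+WAW r1
  cy6 -> i8 (add) RAW r1
  cy7 -> i9 (mulh) no-port MUL/BR
  cy8 -> i10 (beq) no-port BR/MUL
  cy9 -> i11+i12 (mul+st) 2-wide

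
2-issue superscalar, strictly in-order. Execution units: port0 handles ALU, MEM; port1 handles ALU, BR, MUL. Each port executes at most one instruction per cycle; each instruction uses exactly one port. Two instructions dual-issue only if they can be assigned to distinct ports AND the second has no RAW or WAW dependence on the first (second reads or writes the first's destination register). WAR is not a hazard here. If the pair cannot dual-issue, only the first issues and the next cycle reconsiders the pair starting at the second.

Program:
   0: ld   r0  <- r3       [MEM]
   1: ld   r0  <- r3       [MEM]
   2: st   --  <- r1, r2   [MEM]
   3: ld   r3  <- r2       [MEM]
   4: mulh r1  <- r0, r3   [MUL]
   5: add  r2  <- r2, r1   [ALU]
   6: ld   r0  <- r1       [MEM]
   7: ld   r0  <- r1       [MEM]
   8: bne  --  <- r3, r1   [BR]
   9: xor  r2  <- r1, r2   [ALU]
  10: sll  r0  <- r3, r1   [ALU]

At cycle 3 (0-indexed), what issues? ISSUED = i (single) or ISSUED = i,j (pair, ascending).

#0 head=0: ld i0 no-port MEM/MEM
#1 head=1: ld i1 no-port MEM/MEM
#2 head=2: st i2 no-port MEM/MEM
#3 head=3: ld i3 RAW r3
#4 head=4: mulh i4 RAW r1
#5 head=5: add/ld i5+i6 pair
#6 head=7: ld/bne i7+i8 pair
#7 head=9: xor/sll i9+i10 pair

ISSUED = 3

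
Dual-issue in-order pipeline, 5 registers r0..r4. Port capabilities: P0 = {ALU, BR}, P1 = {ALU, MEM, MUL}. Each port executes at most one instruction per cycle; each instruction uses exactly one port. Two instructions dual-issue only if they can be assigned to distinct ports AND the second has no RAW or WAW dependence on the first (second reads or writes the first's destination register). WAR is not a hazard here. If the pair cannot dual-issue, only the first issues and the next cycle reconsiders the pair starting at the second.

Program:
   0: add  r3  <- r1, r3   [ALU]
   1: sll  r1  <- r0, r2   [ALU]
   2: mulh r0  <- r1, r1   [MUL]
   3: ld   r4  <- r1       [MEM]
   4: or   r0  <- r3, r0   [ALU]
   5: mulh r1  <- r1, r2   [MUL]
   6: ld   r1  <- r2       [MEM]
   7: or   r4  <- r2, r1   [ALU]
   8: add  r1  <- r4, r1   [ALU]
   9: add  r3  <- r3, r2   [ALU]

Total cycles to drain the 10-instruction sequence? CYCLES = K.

CYCLES = 7

c0: i0&i1 add.ALU/sll.ALU  2-wide
c1: i2 mulh.MUL  no-port MUL/MEM
c2: i3&i4 ld.MEM/or.ALU  2-wide
c3: i5 mulh.MUL  no-port MUL/MEM
c4: i6 ld.MEM  RAW r1
c5: i7 or.ALU  RAW r4
c6: i8&i9 add.ALU/add.ALU  2-wide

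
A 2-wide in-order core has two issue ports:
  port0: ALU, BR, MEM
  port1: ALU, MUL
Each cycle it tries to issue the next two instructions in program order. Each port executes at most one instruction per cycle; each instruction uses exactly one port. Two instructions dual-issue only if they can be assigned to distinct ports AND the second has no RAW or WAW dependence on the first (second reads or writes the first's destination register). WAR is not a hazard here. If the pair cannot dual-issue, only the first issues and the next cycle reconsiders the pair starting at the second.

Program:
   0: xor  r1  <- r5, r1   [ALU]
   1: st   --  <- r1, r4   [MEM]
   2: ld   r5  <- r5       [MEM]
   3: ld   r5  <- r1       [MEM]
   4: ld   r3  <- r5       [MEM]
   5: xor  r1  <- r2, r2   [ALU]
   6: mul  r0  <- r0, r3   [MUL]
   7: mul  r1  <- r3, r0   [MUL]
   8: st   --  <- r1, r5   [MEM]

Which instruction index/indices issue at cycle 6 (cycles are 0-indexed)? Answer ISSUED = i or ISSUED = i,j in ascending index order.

ISSUED = 7

  cy0 -> i0 (xor.ALU) RAW r1
  cy1 -> i1 (st.MEM) no-port MEM/MEM
  cy2 -> i2 (ld.MEM) no-port MEM/MEM
  cy3 -> i3 (ld.MEM) no-port MEM/MEM
  cy4 -> i4,i5 (ld.MEM+xor.ALU) pair
  cy5 -> i6 (mul.MUL) no-port MUL/MUL
  cy6 -> i7 (mul.MUL) RAW r1
  cy7 -> i8 (st.MEM) tail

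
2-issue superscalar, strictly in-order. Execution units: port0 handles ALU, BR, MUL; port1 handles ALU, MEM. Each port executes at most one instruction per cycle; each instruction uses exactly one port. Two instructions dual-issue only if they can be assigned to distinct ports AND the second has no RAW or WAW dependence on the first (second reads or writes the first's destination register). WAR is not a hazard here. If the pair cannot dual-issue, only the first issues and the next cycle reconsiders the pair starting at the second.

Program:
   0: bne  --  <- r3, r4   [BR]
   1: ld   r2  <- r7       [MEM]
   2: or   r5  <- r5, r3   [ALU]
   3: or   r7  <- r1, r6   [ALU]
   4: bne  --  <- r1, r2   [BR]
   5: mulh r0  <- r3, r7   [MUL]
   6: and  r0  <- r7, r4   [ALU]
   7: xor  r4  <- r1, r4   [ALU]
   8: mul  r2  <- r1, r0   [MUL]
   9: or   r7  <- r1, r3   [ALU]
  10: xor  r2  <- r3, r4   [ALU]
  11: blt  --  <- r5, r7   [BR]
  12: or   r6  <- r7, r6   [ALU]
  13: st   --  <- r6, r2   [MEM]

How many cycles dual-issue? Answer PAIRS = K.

c0: i0/i1 bne.BR+ld.MEM  dual
c1: i2/i3 or.ALU+or.ALU  dual
c2: i4 bne.BR  no-port BR/MUL
c3: i5 mulh.MUL  WAW r0
c4: i6/i7 and.ALU+xor.ALU  dual
c5: i8/i9 mul.MUL+or.ALU  dual
c6: i10/i11 xor.ALU+blt.BR  dual
c7: i12 or.ALU  RAW r6
c8: i13 st.MEM  tail

PAIRS = 5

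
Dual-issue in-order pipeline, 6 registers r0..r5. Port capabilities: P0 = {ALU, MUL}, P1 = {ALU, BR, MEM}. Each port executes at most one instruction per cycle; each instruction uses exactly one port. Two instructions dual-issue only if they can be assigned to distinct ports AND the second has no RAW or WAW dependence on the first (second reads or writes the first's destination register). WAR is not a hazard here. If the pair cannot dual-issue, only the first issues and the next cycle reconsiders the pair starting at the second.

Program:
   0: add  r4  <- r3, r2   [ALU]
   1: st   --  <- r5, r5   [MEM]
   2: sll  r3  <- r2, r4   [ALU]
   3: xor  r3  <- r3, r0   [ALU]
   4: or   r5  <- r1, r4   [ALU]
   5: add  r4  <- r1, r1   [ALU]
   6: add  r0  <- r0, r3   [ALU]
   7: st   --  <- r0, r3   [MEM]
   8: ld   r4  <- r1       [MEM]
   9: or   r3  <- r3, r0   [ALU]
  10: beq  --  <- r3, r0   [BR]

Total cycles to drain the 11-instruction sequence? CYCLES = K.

CYCLES = 7

[0] i0/i1  add.ALU+st.MEM  -- pair
[1] i2  sll.ALU  -- RAW+WAW r3
[2] i3/i4  xor.ALU+or.ALU  -- pair
[3] i5/i6  add.ALU+add.ALU  -- pair
[4] i7  st.MEM  -- no-port MEM/MEM
[5] i8/i9  ld.MEM+or.ALU  -- pair
[6] i10  beq.BR  -- tail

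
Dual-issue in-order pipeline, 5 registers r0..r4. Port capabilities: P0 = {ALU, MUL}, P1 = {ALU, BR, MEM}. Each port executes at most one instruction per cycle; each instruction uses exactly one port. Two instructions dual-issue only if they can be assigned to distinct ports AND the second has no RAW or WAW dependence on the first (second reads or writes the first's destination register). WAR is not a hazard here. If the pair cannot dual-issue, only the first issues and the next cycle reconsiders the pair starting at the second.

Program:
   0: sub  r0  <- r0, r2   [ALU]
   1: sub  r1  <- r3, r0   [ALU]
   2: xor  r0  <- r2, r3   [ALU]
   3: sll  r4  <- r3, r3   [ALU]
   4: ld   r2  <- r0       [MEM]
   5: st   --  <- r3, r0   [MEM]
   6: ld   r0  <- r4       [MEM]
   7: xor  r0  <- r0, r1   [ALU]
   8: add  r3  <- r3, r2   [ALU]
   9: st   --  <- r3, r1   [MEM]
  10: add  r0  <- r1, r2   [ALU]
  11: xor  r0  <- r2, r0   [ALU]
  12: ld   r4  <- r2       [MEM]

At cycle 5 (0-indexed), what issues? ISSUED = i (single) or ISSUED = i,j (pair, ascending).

  cy0 -> i0 (sub) RAW r0
  cy1 -> i1+i2 (sub;xor) dual
  cy2 -> i3+i4 (sll;ld) dual
  cy3 -> i5 (st) no-port MEM/MEM
  cy4 -> i6 (ld) RAW+WAW r0
  cy5 -> i7+i8 (xor;add) dual
  cy6 -> i9+i10 (st;add) dual
  cy7 -> i11+i12 (xor;ld) dual

ISSUED = 7,8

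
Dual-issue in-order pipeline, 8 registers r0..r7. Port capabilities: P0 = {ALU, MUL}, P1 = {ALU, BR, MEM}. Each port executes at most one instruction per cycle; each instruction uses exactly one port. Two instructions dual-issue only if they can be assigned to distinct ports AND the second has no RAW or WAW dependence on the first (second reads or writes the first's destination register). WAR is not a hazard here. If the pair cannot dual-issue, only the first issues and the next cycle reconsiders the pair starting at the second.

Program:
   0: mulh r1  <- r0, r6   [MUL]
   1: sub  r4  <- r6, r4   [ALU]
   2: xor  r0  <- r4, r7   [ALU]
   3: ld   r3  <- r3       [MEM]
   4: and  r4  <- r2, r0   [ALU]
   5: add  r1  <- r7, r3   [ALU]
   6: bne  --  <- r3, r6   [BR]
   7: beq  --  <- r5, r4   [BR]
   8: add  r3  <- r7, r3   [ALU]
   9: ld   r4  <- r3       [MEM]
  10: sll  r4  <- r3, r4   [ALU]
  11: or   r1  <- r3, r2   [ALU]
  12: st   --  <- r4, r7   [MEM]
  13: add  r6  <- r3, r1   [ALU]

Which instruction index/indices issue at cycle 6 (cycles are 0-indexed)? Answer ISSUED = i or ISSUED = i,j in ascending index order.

  cy0 -> i0&i1 (mulh.MUL/sub.ALU) dual
  cy1 -> i2&i3 (xor.ALU/ld.MEM) dual
  cy2 -> i4&i5 (and.ALU/add.ALU) dual
  cy3 -> i6 (bne.BR) no-port BR/BR
  cy4 -> i7&i8 (beq.BR/add.ALU) dual
  cy5 -> i9 (ld.MEM) RAW+WAW r4
  cy6 -> i10&i11 (sll.ALU/or.ALU) dual
  cy7 -> i12&i13 (st.MEM/add.ALU) dual

ISSUED = 10,11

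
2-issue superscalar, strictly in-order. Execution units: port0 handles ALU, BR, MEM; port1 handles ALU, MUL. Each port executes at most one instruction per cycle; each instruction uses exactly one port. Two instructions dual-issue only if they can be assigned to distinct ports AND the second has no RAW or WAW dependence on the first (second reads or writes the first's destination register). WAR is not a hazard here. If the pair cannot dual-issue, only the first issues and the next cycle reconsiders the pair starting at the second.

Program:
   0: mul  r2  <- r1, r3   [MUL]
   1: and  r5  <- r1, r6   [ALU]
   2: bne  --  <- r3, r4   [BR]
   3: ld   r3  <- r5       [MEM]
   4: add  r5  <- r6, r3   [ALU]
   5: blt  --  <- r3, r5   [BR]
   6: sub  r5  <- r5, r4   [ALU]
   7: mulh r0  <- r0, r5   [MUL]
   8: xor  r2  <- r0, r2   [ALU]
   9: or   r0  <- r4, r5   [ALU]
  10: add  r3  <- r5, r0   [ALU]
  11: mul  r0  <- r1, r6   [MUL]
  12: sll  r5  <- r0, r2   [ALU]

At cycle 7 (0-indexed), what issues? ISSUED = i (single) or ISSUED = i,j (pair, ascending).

0. mul+and @i0/i1  | 2-wide
1. bne @i2  | no-port BR/MEM
2. ld @i3  | RAW r3
3. add @i4  | RAW r5
4. blt+sub @i5/i6  | 2-wide
5. mulh @i7  | RAW r0
6. xor+or @i8/i9  | 2-wide
7. add+mul @i10/i11  | 2-wide
8. sll @i12  | tail

ISSUED = 10,11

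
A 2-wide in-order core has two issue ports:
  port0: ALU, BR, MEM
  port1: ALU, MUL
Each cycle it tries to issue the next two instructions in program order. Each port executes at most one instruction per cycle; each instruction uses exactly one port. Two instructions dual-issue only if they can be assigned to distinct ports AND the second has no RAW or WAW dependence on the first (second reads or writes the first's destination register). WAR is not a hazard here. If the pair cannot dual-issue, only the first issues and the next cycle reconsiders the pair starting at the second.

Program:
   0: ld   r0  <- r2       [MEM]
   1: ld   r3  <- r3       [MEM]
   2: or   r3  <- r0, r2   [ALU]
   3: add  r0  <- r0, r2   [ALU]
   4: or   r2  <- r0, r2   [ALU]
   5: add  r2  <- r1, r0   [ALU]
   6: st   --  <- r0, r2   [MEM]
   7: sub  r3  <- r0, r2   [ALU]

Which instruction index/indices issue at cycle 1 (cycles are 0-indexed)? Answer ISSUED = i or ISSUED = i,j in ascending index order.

ISSUED = 1

t=0 i0:ld.MEM ; no-port MEM/MEM
t=1 i1:ld.MEM ; WAW r3
t=2 i2&i3:or.ALU add.ALU ; pair
t=3 i4:or.ALU ; WAW r2
t=4 i5:add.ALU ; RAW r2
t=5 i6&i7:st.MEM sub.ALU ; pair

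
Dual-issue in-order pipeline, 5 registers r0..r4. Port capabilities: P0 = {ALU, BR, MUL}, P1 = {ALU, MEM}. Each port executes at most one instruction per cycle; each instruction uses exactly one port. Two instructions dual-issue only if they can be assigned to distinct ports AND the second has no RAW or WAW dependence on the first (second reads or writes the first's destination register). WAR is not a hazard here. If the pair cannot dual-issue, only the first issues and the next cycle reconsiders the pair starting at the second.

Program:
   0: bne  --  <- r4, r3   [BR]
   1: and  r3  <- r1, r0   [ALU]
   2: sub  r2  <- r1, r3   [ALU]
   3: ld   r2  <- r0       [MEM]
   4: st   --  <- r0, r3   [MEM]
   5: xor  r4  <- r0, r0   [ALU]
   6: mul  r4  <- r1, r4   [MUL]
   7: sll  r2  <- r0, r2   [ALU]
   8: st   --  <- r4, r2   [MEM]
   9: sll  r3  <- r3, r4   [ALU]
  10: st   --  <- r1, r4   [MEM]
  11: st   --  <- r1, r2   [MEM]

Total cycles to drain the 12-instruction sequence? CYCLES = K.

CYCLES = 8

  cy0 -> i0+i1 (bne.BR/and.ALU) pair
  cy1 -> i2 (sub.ALU) WAW r2
  cy2 -> i3 (ld.MEM) no-port MEM/MEM
  cy3 -> i4+i5 (st.MEM/xor.ALU) pair
  cy4 -> i6+i7 (mul.MUL/sll.ALU) pair
  cy5 -> i8+i9 (st.MEM/sll.ALU) pair
  cy6 -> i10 (st.MEM) no-port MEM/MEM
  cy7 -> i11 (st.MEM) tail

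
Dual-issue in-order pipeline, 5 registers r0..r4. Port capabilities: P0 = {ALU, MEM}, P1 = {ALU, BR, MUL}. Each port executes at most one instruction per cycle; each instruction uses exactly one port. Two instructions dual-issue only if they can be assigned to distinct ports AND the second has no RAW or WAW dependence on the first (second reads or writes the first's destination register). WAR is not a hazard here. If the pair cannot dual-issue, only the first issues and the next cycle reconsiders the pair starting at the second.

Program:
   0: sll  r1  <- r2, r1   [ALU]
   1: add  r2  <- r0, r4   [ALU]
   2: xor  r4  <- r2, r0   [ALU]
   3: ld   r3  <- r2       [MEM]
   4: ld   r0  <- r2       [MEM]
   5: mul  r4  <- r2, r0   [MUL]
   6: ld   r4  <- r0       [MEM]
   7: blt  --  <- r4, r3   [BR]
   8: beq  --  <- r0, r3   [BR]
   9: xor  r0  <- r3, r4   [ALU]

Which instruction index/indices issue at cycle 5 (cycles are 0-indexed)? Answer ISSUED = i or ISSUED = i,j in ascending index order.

  cy0 -> i0&i1 (sll/add) 2-wide
  cy1 -> i2&i3 (xor/ld) 2-wide
  cy2 -> i4 (ld) RAW r0
  cy3 -> i5 (mul) WAW r4
  cy4 -> i6 (ld) RAW r4
  cy5 -> i7 (blt) no-port BR/BR
  cy6 -> i8&i9 (beq/xor) 2-wide

ISSUED = 7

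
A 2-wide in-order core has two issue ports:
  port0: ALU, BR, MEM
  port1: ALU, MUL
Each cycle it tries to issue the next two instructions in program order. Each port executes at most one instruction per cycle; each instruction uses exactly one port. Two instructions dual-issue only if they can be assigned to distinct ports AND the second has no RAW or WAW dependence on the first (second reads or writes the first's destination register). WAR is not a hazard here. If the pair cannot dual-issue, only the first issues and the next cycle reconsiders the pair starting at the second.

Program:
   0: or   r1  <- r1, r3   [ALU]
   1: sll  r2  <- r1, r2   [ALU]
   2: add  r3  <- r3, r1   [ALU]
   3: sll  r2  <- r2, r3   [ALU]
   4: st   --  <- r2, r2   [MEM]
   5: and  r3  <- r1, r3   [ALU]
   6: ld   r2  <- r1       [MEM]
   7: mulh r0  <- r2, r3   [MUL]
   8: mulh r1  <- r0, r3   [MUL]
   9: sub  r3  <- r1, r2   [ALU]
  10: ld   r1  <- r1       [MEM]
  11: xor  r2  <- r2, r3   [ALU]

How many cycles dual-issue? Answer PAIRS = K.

PAIRS = 3

0. or.ALU @i0  | RAW r1
1. sll.ALU;add.ALU @i1/i2  | pair
2. sll.ALU @i3  | RAW r2
3. st.MEM;and.ALU @i4/i5  | pair
4. ld.MEM @i6  | RAW r2
5. mulh.MUL @i7  | no-port MUL/MUL
6. mulh.MUL @i8  | RAW r1
7. sub.ALU;ld.MEM @i9/i10  | pair
8. xor.ALU @i11  | tail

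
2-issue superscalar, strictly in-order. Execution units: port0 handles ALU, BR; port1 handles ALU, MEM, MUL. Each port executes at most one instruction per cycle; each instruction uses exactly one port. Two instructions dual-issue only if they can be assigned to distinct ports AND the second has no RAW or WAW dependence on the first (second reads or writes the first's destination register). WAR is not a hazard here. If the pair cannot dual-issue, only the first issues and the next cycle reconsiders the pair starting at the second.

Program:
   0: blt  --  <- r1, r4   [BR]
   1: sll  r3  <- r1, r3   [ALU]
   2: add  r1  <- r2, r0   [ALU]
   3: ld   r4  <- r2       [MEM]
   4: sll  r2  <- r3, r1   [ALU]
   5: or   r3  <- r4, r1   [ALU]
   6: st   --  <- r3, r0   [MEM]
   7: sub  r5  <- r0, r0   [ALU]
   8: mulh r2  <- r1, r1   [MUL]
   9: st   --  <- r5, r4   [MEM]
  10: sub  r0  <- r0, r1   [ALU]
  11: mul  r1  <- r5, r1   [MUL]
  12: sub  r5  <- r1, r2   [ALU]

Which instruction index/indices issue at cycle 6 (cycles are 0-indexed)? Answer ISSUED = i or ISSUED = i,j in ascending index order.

0. blt;sll @i0+i1  | dual
1. add;ld @i2+i3  | dual
2. sll;or @i4+i5  | dual
3. st;sub @i6+i7  | dual
4. mulh @i8  | no-port MUL/MEM
5. st;sub @i9+i10  | dual
6. mul @i11  | RAW r1
7. sub @i12  | tail

ISSUED = 11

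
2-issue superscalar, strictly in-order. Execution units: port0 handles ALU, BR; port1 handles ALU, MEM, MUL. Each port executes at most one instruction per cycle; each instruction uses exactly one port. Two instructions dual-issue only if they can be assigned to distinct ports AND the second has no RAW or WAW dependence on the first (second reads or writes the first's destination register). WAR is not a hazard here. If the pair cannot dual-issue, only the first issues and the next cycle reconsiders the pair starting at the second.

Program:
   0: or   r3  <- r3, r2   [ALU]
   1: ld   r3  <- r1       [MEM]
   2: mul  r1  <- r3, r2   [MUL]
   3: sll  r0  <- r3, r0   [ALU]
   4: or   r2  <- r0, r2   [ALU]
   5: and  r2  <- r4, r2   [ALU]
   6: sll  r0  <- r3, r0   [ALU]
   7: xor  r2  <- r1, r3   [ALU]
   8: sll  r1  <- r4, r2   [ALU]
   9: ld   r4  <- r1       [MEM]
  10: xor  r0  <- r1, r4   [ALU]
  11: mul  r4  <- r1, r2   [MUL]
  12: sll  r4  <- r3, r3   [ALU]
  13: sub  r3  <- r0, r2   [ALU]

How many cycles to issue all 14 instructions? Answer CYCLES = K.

CYCLES = 10

0. or.ALU @i0  | WAW r3
1. ld.MEM @i1  | no-port MEM/MUL
2. mul.MUL/sll.ALU @i2&i3  | pair
3. or.ALU @i4  | RAW+WAW r2
4. and.ALU/sll.ALU @i5&i6  | pair
5. xor.ALU @i7  | RAW r2
6. sll.ALU @i8  | RAW r1
7. ld.MEM @i9  | RAW r4
8. xor.ALU/mul.MUL @i10&i11  | pair
9. sll.ALU/sub.ALU @i12&i13  | pair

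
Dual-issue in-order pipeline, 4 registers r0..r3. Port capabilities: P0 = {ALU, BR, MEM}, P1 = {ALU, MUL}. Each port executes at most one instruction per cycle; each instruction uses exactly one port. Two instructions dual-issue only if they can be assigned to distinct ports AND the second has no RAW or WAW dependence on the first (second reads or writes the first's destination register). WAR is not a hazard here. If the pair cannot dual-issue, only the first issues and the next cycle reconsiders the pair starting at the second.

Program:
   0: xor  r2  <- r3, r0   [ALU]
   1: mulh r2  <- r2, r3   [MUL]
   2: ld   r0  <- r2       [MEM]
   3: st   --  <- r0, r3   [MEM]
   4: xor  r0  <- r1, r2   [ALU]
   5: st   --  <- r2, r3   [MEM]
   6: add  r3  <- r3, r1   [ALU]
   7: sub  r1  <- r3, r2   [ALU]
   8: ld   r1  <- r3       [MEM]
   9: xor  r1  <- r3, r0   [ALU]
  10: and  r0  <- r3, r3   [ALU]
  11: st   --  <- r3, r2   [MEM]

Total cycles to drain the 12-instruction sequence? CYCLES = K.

#0 head=0: xor i0 RAW+WAW r2
#1 head=1: mulh i1 RAW r2
#2 head=2: ld i2 no-port MEM/MEM
#3 head=3: st xor i3/i4 dual
#4 head=5: st add i5/i6 dual
#5 head=7: sub i7 WAW r1
#6 head=8: ld i8 WAW r1
#7 head=9: xor and i9/i10 dual
#8 head=11: st i11 tail

CYCLES = 9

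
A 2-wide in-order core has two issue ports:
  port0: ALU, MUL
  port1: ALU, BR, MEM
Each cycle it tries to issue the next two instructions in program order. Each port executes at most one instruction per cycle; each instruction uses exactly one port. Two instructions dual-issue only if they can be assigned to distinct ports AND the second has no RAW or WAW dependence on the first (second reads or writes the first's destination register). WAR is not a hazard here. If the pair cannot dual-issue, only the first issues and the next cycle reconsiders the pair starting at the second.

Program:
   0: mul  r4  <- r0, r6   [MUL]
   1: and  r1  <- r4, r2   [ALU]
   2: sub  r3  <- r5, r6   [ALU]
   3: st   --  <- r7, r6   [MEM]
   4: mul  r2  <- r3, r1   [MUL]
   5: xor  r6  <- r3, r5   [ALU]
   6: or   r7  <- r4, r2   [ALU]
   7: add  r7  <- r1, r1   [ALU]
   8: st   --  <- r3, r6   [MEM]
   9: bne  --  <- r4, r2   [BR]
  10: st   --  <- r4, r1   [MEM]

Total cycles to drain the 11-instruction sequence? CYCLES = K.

CYCLES = 7

[0] i0  mul  -- RAW r4
[1] i1,i2  and sub  -- dual
[2] i3,i4  st mul  -- dual
[3] i5,i6  xor or  -- dual
[4] i7,i8  add st  -- dual
[5] i9  bne  -- no-port BR/MEM
[6] i10  st  -- tail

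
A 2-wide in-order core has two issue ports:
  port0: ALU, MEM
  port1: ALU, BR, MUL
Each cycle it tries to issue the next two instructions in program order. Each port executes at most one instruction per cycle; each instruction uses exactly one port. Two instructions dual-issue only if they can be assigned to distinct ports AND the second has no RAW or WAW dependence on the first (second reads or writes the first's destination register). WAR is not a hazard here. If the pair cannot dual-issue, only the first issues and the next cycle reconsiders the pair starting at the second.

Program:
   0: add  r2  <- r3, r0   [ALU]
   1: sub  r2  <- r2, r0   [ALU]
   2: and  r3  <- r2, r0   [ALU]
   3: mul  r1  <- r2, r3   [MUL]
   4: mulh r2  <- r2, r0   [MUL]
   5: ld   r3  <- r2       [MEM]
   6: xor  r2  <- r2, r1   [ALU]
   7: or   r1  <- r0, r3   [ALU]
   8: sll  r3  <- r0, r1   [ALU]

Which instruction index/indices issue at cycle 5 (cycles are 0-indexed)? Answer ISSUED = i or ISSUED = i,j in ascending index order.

ISSUED = 5,6

  cy0 -> i0 (add.ALU) RAW+WAW r2
  cy1 -> i1 (sub.ALU) RAW r2
  cy2 -> i2 (and.ALU) RAW r3
  cy3 -> i3 (mul.MUL) no-port MUL/MUL
  cy4 -> i4 (mulh.MUL) RAW r2
  cy5 -> i5+i6 (ld.MEM;xor.ALU) dual
  cy6 -> i7 (or.ALU) RAW r1
  cy7 -> i8 (sll.ALU) tail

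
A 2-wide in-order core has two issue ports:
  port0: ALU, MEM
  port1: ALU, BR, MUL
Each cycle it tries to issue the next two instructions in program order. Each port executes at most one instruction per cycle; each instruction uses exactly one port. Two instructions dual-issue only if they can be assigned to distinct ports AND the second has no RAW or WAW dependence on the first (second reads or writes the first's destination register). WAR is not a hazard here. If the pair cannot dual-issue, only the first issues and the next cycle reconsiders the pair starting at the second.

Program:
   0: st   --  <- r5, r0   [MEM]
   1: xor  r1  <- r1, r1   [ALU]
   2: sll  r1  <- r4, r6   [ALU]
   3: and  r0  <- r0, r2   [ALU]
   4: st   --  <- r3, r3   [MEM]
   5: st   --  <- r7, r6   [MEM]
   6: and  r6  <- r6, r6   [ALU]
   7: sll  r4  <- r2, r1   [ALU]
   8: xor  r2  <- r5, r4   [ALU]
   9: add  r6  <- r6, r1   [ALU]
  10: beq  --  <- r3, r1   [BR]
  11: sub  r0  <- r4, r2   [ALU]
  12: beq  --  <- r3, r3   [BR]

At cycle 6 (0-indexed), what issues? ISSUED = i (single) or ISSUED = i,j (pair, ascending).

#0 head=0: st.MEM;xor.ALU i0&i1 2-wide
#1 head=2: sll.ALU;and.ALU i2&i3 2-wide
#2 head=4: st.MEM i4 no-port MEM/MEM
#3 head=5: st.MEM;and.ALU i5&i6 2-wide
#4 head=7: sll.ALU i7 RAW r4
#5 head=8: xor.ALU;add.ALU i8&i9 2-wide
#6 head=10: beq.BR;sub.ALU i10&i11 2-wide
#7 head=12: beq.BR i12 tail

ISSUED = 10,11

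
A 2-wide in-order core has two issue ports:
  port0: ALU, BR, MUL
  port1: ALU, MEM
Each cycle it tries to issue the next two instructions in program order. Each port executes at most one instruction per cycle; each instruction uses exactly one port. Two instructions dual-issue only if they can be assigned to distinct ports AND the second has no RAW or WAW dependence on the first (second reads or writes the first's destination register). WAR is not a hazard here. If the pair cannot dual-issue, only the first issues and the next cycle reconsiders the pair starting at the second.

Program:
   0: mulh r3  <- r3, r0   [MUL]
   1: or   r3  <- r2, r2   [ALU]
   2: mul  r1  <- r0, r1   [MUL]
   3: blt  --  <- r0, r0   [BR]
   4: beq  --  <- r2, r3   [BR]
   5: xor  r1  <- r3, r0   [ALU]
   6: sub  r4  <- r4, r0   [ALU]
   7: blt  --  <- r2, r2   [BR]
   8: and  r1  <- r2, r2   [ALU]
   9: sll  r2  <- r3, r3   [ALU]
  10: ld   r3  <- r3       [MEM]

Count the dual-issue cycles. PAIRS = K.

PAIRS = 4

0. mulh @i0  | WAW r3
1. or mul @i1,i2  | 2-wide
2. blt @i3  | no-port BR/BR
3. beq xor @i4,i5  | 2-wide
4. sub blt @i6,i7  | 2-wide
5. and sll @i8,i9  | 2-wide
6. ld @i10  | tail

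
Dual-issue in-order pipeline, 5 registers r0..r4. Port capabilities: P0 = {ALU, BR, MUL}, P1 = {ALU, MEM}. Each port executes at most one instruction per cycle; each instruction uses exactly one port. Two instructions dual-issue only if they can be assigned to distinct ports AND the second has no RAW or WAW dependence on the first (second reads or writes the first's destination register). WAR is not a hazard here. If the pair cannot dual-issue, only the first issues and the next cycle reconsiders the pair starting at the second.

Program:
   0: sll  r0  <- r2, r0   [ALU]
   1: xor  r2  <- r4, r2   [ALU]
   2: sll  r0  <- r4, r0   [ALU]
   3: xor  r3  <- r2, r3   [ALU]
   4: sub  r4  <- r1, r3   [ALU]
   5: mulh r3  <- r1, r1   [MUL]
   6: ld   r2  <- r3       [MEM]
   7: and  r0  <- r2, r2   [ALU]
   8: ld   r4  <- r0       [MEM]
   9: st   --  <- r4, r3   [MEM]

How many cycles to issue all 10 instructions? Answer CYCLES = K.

[0] i0,i1  sll.ALU/xor.ALU  -- 2-wide
[1] i2,i3  sll.ALU/xor.ALU  -- 2-wide
[2] i4,i5  sub.ALU/mulh.MUL  -- 2-wide
[3] i6  ld.MEM  -- RAW r2
[4] i7  and.ALU  -- RAW r0
[5] i8  ld.MEM  -- no-port MEM/MEM
[6] i9  st.MEM  -- tail

CYCLES = 7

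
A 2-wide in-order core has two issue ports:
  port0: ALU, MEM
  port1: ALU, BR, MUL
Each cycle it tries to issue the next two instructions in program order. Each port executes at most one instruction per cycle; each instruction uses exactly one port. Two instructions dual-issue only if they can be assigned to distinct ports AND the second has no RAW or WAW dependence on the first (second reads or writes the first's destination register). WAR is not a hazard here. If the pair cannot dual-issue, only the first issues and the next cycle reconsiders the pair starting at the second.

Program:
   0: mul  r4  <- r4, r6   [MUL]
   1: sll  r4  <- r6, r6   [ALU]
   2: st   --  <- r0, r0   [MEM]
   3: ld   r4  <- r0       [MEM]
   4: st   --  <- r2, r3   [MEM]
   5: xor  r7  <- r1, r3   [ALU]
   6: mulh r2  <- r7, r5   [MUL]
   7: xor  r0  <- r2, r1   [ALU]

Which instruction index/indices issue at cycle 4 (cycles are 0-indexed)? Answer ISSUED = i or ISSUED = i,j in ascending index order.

ISSUED = 6

#0 head=0: mul i0 WAW r4
#1 head=1: sll/st i1+i2 dual
#2 head=3: ld i3 no-port MEM/MEM
#3 head=4: st/xor i4+i5 dual
#4 head=6: mulh i6 RAW r2
#5 head=7: xor i7 tail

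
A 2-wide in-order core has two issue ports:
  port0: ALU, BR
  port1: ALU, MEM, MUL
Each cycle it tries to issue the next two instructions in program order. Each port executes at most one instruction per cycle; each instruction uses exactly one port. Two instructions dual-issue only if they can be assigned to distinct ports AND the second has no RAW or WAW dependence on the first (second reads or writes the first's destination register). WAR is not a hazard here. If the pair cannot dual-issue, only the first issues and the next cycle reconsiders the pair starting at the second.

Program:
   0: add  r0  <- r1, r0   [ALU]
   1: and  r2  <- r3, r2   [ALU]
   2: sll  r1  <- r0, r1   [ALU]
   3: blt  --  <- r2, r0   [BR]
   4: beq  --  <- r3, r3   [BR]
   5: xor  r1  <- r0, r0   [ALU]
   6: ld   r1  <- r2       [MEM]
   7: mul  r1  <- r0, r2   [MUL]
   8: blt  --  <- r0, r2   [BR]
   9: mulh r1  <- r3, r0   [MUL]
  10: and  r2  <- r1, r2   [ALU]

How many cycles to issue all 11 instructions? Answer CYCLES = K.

0. add.ALU/and.ALU @i0/i1  | 2-wide
1. sll.ALU/blt.BR @i2/i3  | 2-wide
2. beq.BR/xor.ALU @i4/i5  | 2-wide
3. ld.MEM @i6  | no-port MEM/MUL
4. mul.MUL/blt.BR @i7/i8  | 2-wide
5. mulh.MUL @i9  | RAW r1
6. and.ALU @i10  | tail

CYCLES = 7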